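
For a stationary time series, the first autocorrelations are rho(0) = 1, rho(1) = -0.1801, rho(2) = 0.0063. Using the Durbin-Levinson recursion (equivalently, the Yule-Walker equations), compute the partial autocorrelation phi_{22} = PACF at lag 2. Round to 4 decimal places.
\phi_{22} = -0.0270

The PACF at lag k is phi_{kk}, the last component of the solution
to the Yule-Walker system G_k phi = r_k where
  (G_k)_{ij} = rho(|i - j|), (r_k)_i = rho(i), i,j = 1..k.
Equivalently, Durbin-Levinson gives phi_{kk} iteratively:
  phi_{11} = rho(1)
  phi_{kk} = [rho(k) - sum_{j=1..k-1} phi_{k-1,j} rho(k-j)]
            / [1 - sum_{j=1..k-1} phi_{k-1,j} rho(j)],
  phi_{k,j} = phi_{k-1,j} - phi_{kk} phi_{k-1,k-j},  j = 1..k-1.
Step k = 1:
  phi_11 = rho(1) = -0.1801.
Step k = 2:
  phi_22 = [rho(2) - phi_11 rho(1)] / [1 - phi_11 rho(1)] = [0.0063 - (-0.1801)(-0.1801)] / [1 - (-0.1801)(-0.1801)]
         = -0.02613601 / 0.96756399 = -0.027.
Therefore phi_{22} = -0.0270.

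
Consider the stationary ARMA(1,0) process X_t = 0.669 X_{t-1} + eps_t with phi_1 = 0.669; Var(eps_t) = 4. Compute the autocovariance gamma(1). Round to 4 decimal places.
\gamma(1) = 4.8440

Multiply the model equation by X_{t-k} and take expectations. With theta_0 = psi_0 = 1 and psi_j the MA(infinity) weights, this gives
  gamma(k) - sum_i phi_i gamma(k-i) = c_k,
  c_k = sigma^2 * sum_{j=k..q} theta_j psi_{j-k}   (c_k = 0 for k > q),
using gamma(-m) = gamma(m).
Pure AR (q = 0): c_0 = sigma^2 = 4, c_k = 0 for k >= 1.
Equations for k = 0 and k = 1 (AR order 1):
  gamma(0) = phi_1 gamma(1) + c_0
  gamma(1) = phi_1 gamma(0) + c_1
Substituting the second into the first: gamma(0) (1 - phi_1^2) = c_0 + phi_1 c_1, so
  gamma(0) = c_0 / (1 - phi_1^2) = 4 / (1 - (0.669)^2) = 4 / 0.552439 = 7.240618.
  gamma(1) = phi_1 gamma(0) = (0.669)(7.240618) = 4.843974.
Therefore gamma(1) = 4.8440 (to 4 decimal places).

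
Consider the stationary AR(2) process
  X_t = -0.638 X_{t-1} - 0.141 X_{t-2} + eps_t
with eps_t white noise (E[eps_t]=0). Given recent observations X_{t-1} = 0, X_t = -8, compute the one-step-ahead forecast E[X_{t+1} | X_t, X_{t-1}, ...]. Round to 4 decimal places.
E[X_{t+1} \mid \mathcal F_t] = 5.1040

For an AR(p) model X_t = c + sum_i phi_i X_{t-i} + eps_t, the
one-step-ahead conditional mean is
  E[X_{t+1} | X_t, ...] = c + sum_i phi_i X_{t+1-i}.
Substitute known values:
  E[X_{t+1} | ...] = (-0.638) * (-8) + (-0.141) * (0)
                   = 5.1040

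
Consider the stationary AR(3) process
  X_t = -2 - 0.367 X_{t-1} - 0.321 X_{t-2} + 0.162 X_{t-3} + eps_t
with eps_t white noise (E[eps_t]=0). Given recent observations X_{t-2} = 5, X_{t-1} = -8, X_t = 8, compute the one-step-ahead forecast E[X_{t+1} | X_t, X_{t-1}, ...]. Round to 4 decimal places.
E[X_{t+1} \mid \mathcal F_t] = -1.5580

For an AR(p) model X_t = c + sum_i phi_i X_{t-i} + eps_t, the
one-step-ahead conditional mean is
  E[X_{t+1} | X_t, ...] = c + sum_i phi_i X_{t+1-i}.
Substitute known values:
  E[X_{t+1} | ...] = -2 + (-0.367) * (8) + (-0.321) * (-8) + (0.162) * (5)
                   = -1.5580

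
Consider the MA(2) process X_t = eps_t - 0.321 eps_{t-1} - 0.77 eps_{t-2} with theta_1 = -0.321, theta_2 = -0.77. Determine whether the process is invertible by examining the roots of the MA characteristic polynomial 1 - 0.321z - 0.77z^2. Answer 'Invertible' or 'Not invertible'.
\text{Not invertible}

The MA(q) characteristic polynomial is P(z) = 1 - 0.321z - 0.77z^2.
Invertibility requires all roots to lie outside the unit circle, i.e. |z| > 1 for every root.
Set 1 + (-0.321) z + (-0.77) z^2 = 0, i.e. a z^2 + b z + c = 0 with a = -0.77, b = -0.321, c = 1.
Discriminant D = b^2 - 4ac = (-0.321)^2 - 4*(-0.77)*1 = 0.103041 - (-3.08) = 3.183041.
D >= 0, so the roots are real: z = (-b +/- sqrt(D)) / (2a) = (0.321 +/- 1.784108) / (-1.54).
  z_1 = (0.321 + 1.784108) / (-1.54) = -1.367,   |z_1| = 1.367.
  z_2 = (0.321 - 1.784108) / (-1.54) = 0.9501,   |z_2| = 0.9501.
Moduli of all roots: 1.3670, 0.9501.
All moduli strictly greater than 1? No.
Verdict: Not invertible.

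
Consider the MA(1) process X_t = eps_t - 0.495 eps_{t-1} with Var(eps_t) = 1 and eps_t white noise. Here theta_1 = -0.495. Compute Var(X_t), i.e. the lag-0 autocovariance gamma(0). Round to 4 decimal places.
\gamma(0) = 1.2450

For an MA(q) process X_t = eps_t + sum_i theta_i eps_{t-i} with
Var(eps_t) = sigma^2, the variance is
  gamma(0) = sigma^2 * (1 + sum_i theta_i^2).
  sum_i theta_i^2 = (-0.495)^2 = 0.245025.
  gamma(0) = 1 * (1 + 0.245025) = 1 * 1.245025 = 1.245025, which rounds to 1.2450.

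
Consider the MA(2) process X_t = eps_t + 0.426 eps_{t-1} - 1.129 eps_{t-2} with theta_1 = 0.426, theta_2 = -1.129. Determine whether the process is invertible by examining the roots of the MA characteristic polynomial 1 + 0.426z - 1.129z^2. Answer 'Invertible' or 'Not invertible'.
\text{Not invertible}

The MA(q) characteristic polynomial is P(z) = 1 + 0.426z - 1.129z^2.
Invertibility requires all roots to lie outside the unit circle, i.e. |z| > 1 for every root.
Set 1 + (0.426) z + (-1.129) z^2 = 0, i.e. a z^2 + b z + c = 0 with a = -1.129, b = 0.426, c = 1.
Discriminant D = b^2 - 4ac = (0.426)^2 - 4*(-1.129)*1 = 0.181476 - (-4.516) = 4.697476.
D >= 0, so the roots are real: z = (-b +/- sqrt(D)) / (2a) = (-0.426 +/- 2.167366) / (-2.258).
  z_1 = (-0.426 + 2.167366) / (-2.258) = -0.7712,   |z_1| = 0.7712.
  z_2 = (-0.426 - 2.167366) / (-2.258) = 1.1485,   |z_2| = 1.1485.
Moduli of all roots: 0.7712, 1.1485.
All moduli strictly greater than 1? No.
Verdict: Not invertible.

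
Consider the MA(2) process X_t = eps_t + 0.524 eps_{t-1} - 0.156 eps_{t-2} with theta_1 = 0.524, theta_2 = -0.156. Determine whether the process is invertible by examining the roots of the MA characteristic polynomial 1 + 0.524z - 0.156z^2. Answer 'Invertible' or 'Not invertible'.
\text{Invertible}

The MA(q) characteristic polynomial is P(z) = 1 + 0.524z - 0.156z^2.
Invertibility requires all roots to lie outside the unit circle, i.e. |z| > 1 for every root.
Set 1 + (0.524) z + (-0.156) z^2 = 0, i.e. a z^2 + b z + c = 0 with a = -0.156, b = 0.524, c = 1.
Discriminant D = b^2 - 4ac = (0.524)^2 - 4*(-0.156)*1 = 0.274576 - (-0.624) = 0.898576.
D >= 0, so the roots are real: z = (-b +/- sqrt(D)) / (2a) = (-0.524 +/- 0.947932) / (-0.312).
  z_1 = (-0.524 + 0.947932) / (-0.312) = -1.3588,   |z_1| = 1.3588.
  z_2 = (-0.524 - 0.947932) / (-0.312) = 4.7177,   |z_2| = 4.7177.
Moduli of all roots: 1.3588, 4.7177.
All moduli strictly greater than 1? Yes.
Verdict: Invertible.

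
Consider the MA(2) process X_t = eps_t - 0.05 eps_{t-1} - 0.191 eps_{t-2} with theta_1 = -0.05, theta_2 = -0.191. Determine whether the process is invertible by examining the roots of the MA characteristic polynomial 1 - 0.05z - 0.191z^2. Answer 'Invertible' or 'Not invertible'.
\text{Invertible}

The MA(q) characteristic polynomial is P(z) = 1 - 0.05z - 0.191z^2.
Invertibility requires all roots to lie outside the unit circle, i.e. |z| > 1 for every root.
Set 1 + (-0.05) z + (-0.191) z^2 = 0, i.e. a z^2 + b z + c = 0 with a = -0.191, b = -0.05, c = 1.
Discriminant D = b^2 - 4ac = (-0.05)^2 - 4*(-0.191)*1 = 0.0025 - (-0.764) = 0.7665.
D >= 0, so the roots are real: z = (-b +/- sqrt(D)) / (2a) = (0.05 +/- 0.8755) / (-0.382).
  z_1 = (0.05 + 0.8755) / (-0.382) = -2.4228,   |z_1| = 2.4228.
  z_2 = (0.05 - 0.8755) / (-0.382) = 2.161,   |z_2| = 2.161.
Moduli of all roots: 2.4228, 2.1610.
All moduli strictly greater than 1? Yes.
Verdict: Invertible.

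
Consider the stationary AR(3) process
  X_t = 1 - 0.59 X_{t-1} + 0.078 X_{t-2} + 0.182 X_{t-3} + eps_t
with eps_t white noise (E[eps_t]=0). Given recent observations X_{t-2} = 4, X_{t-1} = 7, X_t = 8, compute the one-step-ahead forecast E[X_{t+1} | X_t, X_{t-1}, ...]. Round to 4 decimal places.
E[X_{t+1} \mid \mathcal F_t] = -2.4460

For an AR(p) model X_t = c + sum_i phi_i X_{t-i} + eps_t, the
one-step-ahead conditional mean is
  E[X_{t+1} | X_t, ...] = c + sum_i phi_i X_{t+1-i}.
Substitute known values:
  E[X_{t+1} | ...] = 1 + (-0.59) * (8) + (0.078) * (7) + (0.182) * (4)
                   = -2.4460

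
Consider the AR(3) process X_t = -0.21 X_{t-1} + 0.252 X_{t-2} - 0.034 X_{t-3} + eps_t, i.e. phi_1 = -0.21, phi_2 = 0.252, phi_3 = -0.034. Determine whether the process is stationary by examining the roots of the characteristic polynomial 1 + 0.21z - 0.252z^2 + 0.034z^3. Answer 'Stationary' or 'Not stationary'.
\text{Stationary}

The AR(p) characteristic polynomial is P(z) = 1 + 0.21z - 0.252z^2 + 0.034z^3.
Stationarity requires all roots to lie outside the unit circle, i.e. |z| > 1 for every root.
Degree 3: look for a simple real root z0 first, then factor out (1 - z/z0) and solve the remaining quadratic.
Testing z0 = 5: P(5) = 1 + (0.21)(5) + (-0.252)(5)^2 + (0.034)(5)^3
  = 1 + (1.05) + (-6.3) + (4.25) = 0.  So z_0 = 5 is a root, |z_0| = 5.
Divide out the factor (1 - 0.2 z) = (1 - z/z0) (since 1/z0 = 0.2):
  P(z) = (1 - 0.2 z)(1 + (0.41) z + (-0.17) z^2)
  [check: z-coef 0.41 - (0.2) = 0.21; z^2-coef -0.17 - (0.2)(0.41) = -0.252; z^3-coef -(0.2)(-0.17) = 0.034.]
Remaining roots from the quadratic factor 1 + (0.41) z + (-0.17) z^2:
  Set 1 + (0.41) z + (-0.17) z^2 = 0, i.e. a z^2 + b z + c = 0 with a = -0.17, b = 0.41, c = 1.
  Discriminant D = b^2 - 4ac = (0.41)^2 - 4*(-0.17)*1 = 0.1681 - (-0.68) = 0.8481.
  D >= 0, so the roots are real: z = (-b +/- sqrt(D)) / (2a) = (-0.41 +/- 0.920923) / (-0.34).
    z_1 = (-0.41 + 0.920923) / (-0.34) = -1.5027,   |z_1| = 1.5027.
    z_2 = (-0.41 - 0.920923) / (-0.34) = 3.9145,   |z_2| = 3.9145.
Moduli of all roots: 5.0000, 1.5027, 3.9145.
All moduli strictly greater than 1? Yes.
Verdict: Stationary.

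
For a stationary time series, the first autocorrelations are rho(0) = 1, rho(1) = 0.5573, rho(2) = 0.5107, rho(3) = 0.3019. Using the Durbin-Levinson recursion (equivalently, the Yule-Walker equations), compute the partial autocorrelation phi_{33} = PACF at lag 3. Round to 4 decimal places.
\phi_{33} = -0.0980

The PACF at lag k is phi_{kk}, the last component of the solution
to the Yule-Walker system G_k phi = r_k where
  (G_k)_{ij} = rho(|i - j|), (r_k)_i = rho(i), i,j = 1..k.
Equivalently, Durbin-Levinson gives phi_{kk} iteratively:
  phi_{11} = rho(1)
  phi_{kk} = [rho(k) - sum_{j=1..k-1} phi_{k-1,j} rho(k-j)]
            / [1 - sum_{j=1..k-1} phi_{k-1,j} rho(j)],
  phi_{k,j} = phi_{k-1,j} - phi_{kk} phi_{k-1,k-j},  j = 1..k-1.
Step k = 1:
  phi_11 = rho(1) = 0.5573.
Step k = 2:
  phi_22 = [rho(2) - phi_11 rho(1)] / [1 - phi_11 rho(1)] = [0.5107 - (0.5573)(0.5573)] / [1 - (0.5573)(0.5573)]
         = 0.20011671 / 0.68941671 = 0.29027.
  Update: phi_21 = phi_11 - phi_22 phi_11 = 0.5573 - (0.29027)(0.5573) = 0.395533.
Step k = 3:
  phi_33 = [rho(3) - phi_21 rho(2) - phi_22 rho(1)] / [1 - phi_21 rho(1) - phi_22 rho(2)]
    numerator   = 0.3019 - (0.395533)(0.5107) - (0.29027)(0.5573) = -0.06186582
    denominator = 1 - (0.395533)(0.5573) - (0.29027)(0.5107) = 0.63132891
  phi_33 = -0.06186582 / 0.63132891 = -0.098.
Therefore phi_{33} = -0.0980.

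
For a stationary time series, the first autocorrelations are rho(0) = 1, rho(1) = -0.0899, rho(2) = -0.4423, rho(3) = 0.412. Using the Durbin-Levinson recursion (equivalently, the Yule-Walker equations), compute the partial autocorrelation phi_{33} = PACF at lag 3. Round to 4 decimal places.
\phi_{33} = 0.3980

The PACF at lag k is phi_{kk}, the last component of the solution
to the Yule-Walker system G_k phi = r_k where
  (G_k)_{ij} = rho(|i - j|), (r_k)_i = rho(i), i,j = 1..k.
Equivalently, Durbin-Levinson gives phi_{kk} iteratively:
  phi_{11} = rho(1)
  phi_{kk} = [rho(k) - sum_{j=1..k-1} phi_{k-1,j} rho(k-j)]
            / [1 - sum_{j=1..k-1} phi_{k-1,j} rho(j)],
  phi_{k,j} = phi_{k-1,j} - phi_{kk} phi_{k-1,k-j},  j = 1..k-1.
Step k = 1:
  phi_11 = rho(1) = -0.0899.
Step k = 2:
  phi_22 = [rho(2) - phi_11 rho(1)] / [1 - phi_11 rho(1)] = [-0.4423 - (-0.0899)(-0.0899)] / [1 - (-0.0899)(-0.0899)]
         = -0.45038201 / 0.99191799 = -0.454052.
  Update: phi_21 = phi_11 - phi_22 phi_11 = -0.0899 - (-0.454052)(-0.0899) = -0.130719.
Step k = 3:
  phi_33 = [rho(3) - phi_21 rho(2) - phi_22 rho(1)] / [1 - phi_21 rho(1) - phi_22 rho(2)]
    numerator   = 0.412 - (-0.130719)(-0.4423) - (-0.454052)(-0.0899) = 0.31336363
    denominator = 1 - (-0.130719)(-0.0899) - (-0.454052)(-0.4423) = 0.78742129
  phi_33 = 0.31336363 / 0.78742129 = 0.398.
Therefore phi_{33} = 0.3980.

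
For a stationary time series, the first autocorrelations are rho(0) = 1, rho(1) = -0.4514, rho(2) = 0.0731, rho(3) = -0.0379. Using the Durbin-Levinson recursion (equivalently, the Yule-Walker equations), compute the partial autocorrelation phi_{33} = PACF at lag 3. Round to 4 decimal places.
\phi_{33} = -0.0949

The PACF at lag k is phi_{kk}, the last component of the solution
to the Yule-Walker system G_k phi = r_k where
  (G_k)_{ij} = rho(|i - j|), (r_k)_i = rho(i), i,j = 1..k.
Equivalently, Durbin-Levinson gives phi_{kk} iteratively:
  phi_{11} = rho(1)
  phi_{kk} = [rho(k) - sum_{j=1..k-1} phi_{k-1,j} rho(k-j)]
            / [1 - sum_{j=1..k-1} phi_{k-1,j} rho(j)],
  phi_{k,j} = phi_{k-1,j} - phi_{kk} phi_{k-1,k-j},  j = 1..k-1.
Step k = 1:
  phi_11 = rho(1) = -0.4514.
Step k = 2:
  phi_22 = [rho(2) - phi_11 rho(1)] / [1 - phi_11 rho(1)] = [0.0731 - (-0.4514)(-0.4514)] / [1 - (-0.4514)(-0.4514)]
         = -0.13066196 / 0.79623804 = -0.164099.
  Update: phi_21 = phi_11 - phi_22 phi_11 = -0.4514 - (-0.164099)(-0.4514) = -0.525474.
Step k = 3:
  phi_33 = [rho(3) - phi_21 rho(2) - phi_22 rho(1)] / [1 - phi_21 rho(1) - phi_22 rho(2)]
    numerator   = -0.0379 - (-0.525474)(0.0731) - (-0.164099)(-0.4514) = -0.07356217
    denominator = 1 - (-0.525474)(-0.4514) - (-0.164099)(0.0731) = 0.77479653
  phi_33 = -0.07356217 / 0.77479653 = -0.0949.
Therefore phi_{33} = -0.0949.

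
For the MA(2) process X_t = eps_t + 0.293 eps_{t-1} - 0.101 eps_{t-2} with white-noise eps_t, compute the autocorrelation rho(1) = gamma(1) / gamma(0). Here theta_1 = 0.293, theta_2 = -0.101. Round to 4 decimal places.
\rho(1) = 0.2403

For an MA(q) process with theta_0 = 1, the autocovariance is
  gamma(k) = sigma^2 * sum_{i=0..q-k} theta_i * theta_{i+k},
and rho(k) = gamma(k) / gamma(0). Sigma^2 cancels.
  numerator   = (1)*(0.293) + (0.293)*(-0.101) = 0.263407.
  denominator = (1)^2 + (0.293)^2 + (-0.101)^2 = 1.09605.
  rho(1) = 0.263407 / 1.09605 = 0.2403.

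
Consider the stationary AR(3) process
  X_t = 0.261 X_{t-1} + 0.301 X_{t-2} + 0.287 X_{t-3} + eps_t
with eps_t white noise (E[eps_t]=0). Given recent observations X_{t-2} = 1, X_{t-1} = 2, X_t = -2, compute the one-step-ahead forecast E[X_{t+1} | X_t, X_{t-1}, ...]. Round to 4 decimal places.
E[X_{t+1} \mid \mathcal F_t] = 0.3670

For an AR(p) model X_t = c + sum_i phi_i X_{t-i} + eps_t, the
one-step-ahead conditional mean is
  E[X_{t+1} | X_t, ...] = c + sum_i phi_i X_{t+1-i}.
Substitute known values:
  E[X_{t+1} | ...] = (0.261) * (-2) + (0.301) * (2) + (0.287) * (1)
                   = 0.3670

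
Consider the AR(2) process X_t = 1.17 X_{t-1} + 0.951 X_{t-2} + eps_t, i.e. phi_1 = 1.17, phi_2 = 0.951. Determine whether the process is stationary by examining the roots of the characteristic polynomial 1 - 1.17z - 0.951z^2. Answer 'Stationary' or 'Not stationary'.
\text{Not stationary}

The AR(p) characteristic polynomial is P(z) = 1 - 1.17z - 0.951z^2.
Stationarity requires all roots to lie outside the unit circle, i.e. |z| > 1 for every root.
Set 1 + (-1.17) z + (-0.951) z^2 = 0, i.e. a z^2 + b z + c = 0 with a = -0.951, b = -1.17, c = 1.
Discriminant D = b^2 - 4ac = (-1.17)^2 - 4*(-0.951)*1 = 1.3689 - (-3.804) = 5.1729.
D >= 0, so the roots are real: z = (-b +/- sqrt(D)) / (2a) = (1.17 +/- 2.274401) / (-1.902).
  z_1 = (1.17 + 2.274401) / (-1.902) = -1.8109,   |z_1| = 1.8109.
  z_2 = (1.17 - 2.274401) / (-1.902) = 0.5807,   |z_2| = 0.5807.
Moduli of all roots: 1.8109, 0.5807.
All moduli strictly greater than 1? No.
Verdict: Not stationary.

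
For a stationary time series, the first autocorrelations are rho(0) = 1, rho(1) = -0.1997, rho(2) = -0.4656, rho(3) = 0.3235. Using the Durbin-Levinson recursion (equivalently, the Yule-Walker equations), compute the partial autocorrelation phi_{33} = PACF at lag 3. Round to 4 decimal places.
\phi_{33} = 0.1101

The PACF at lag k is phi_{kk}, the last component of the solution
to the Yule-Walker system G_k phi = r_k where
  (G_k)_{ij} = rho(|i - j|), (r_k)_i = rho(i), i,j = 1..k.
Equivalently, Durbin-Levinson gives phi_{kk} iteratively:
  phi_{11} = rho(1)
  phi_{kk} = [rho(k) - sum_{j=1..k-1} phi_{k-1,j} rho(k-j)]
            / [1 - sum_{j=1..k-1} phi_{k-1,j} rho(j)],
  phi_{k,j} = phi_{k-1,j} - phi_{kk} phi_{k-1,k-j},  j = 1..k-1.
Step k = 1:
  phi_11 = rho(1) = -0.1997.
Step k = 2:
  phi_22 = [rho(2) - phi_11 rho(1)] / [1 - phi_11 rho(1)] = [-0.4656 - (-0.1997)(-0.1997)] / [1 - (-0.1997)(-0.1997)]
         = -0.50548009 / 0.96011991 = -0.526476.
  Update: phi_21 = phi_11 - phi_22 phi_11 = -0.1997 - (-0.526476)(-0.1997) = -0.304837.
Step k = 3:
  phi_33 = [rho(3) - phi_21 rho(2) - phi_22 rho(1)] / [1 - phi_21 rho(1) - phi_22 rho(2)]
    numerator   = 0.3235 - (-0.304837)(-0.4656) - (-0.526476)(-0.1997) = 0.07643052
    denominator = 1 - (-0.304837)(-0.1997) - (-0.526476)(-0.4656) = 0.69399677
  phi_33 = 0.07643052 / 0.69399677 = 0.1101.
Therefore phi_{33} = 0.1101.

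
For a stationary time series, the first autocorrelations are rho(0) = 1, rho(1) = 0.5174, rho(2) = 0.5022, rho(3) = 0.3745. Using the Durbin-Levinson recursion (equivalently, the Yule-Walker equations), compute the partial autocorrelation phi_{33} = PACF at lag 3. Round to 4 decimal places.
\phi_{33} = 0.0490

The PACF at lag k is phi_{kk}, the last component of the solution
to the Yule-Walker system G_k phi = r_k where
  (G_k)_{ij} = rho(|i - j|), (r_k)_i = rho(i), i,j = 1..k.
Equivalently, Durbin-Levinson gives phi_{kk} iteratively:
  phi_{11} = rho(1)
  phi_{kk} = [rho(k) - sum_{j=1..k-1} phi_{k-1,j} rho(k-j)]
            / [1 - sum_{j=1..k-1} phi_{k-1,j} rho(j)],
  phi_{k,j} = phi_{k-1,j} - phi_{kk} phi_{k-1,k-j},  j = 1..k-1.
Step k = 1:
  phi_11 = rho(1) = 0.5174.
Step k = 2:
  phi_22 = [rho(2) - phi_11 rho(1)] / [1 - phi_11 rho(1)] = [0.5022 - (0.5174)(0.5174)] / [1 - (0.5174)(0.5174)]
         = 0.23449724 / 0.73229724 = 0.320221.
  Update: phi_21 = phi_11 - phi_22 phi_11 = 0.5174 - (0.320221)(0.5174) = 0.351717.
Step k = 3:
  phi_33 = [rho(3) - phi_21 rho(2) - phi_22 rho(1)] / [1 - phi_21 rho(1) - phi_22 rho(2)]
    numerator   = 0.3745 - (0.351717)(0.5022) - (0.320221)(0.5174) = 0.03218495
    denominator = 1 - (0.351717)(0.5174) - (0.320221)(0.5022) = 0.65720621
  phi_33 = 0.03218495 / 0.65720621 = 0.049.
Therefore phi_{33} = 0.0490.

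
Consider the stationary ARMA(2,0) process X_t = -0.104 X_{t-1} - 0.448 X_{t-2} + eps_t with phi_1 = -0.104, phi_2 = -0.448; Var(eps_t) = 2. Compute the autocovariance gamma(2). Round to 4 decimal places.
\gamma(2) = -1.1080

Multiply the model equation by X_{t-k} and take expectations. With theta_0 = psi_0 = 1 and psi_j the MA(infinity) weights, this gives
  gamma(k) - sum_i phi_i gamma(k-i) = c_k,
  c_k = sigma^2 * sum_{j=k..q} theta_j psi_{j-k}   (c_k = 0 for k > q),
using gamma(-m) = gamma(m).
Pure AR (q = 0): c_0 = sigma^2 = 2, c_k = 0 for k >= 1.
Equations for k = 0, 1, 2 (AR order 2, c_2 = 0):
  (E0) gamma(0) = phi_1 gamma(1) + phi_2 gamma(2) + c_0
  (E1) gamma(1) = phi_1 gamma(0) + phi_2 gamma(1) + c_1
  (E2) gamma(2) = phi_1 gamma(1) + phi_2 gamma(0)
From (E1): gamma(1) = A gamma(0) + B with
  A = phi_1 / (1 - phi_2) = -0.104 / 1.448 = -0.071823,   B = c_1 / (1 - phi_2) = 0 / 1.448 = 0.
Insert (E2) into (E0): gamma(0) (1 - phi_2^2) = phi_1 (1 + phi_2) gamma(1) + c_0.
  phi_1 (1 + phi_2) = (-0.104)(0.552) = -0.057408,   1 - phi_2^2 = 0.799296.
Replace gamma(1) by A gamma(0) + B and collect gamma(0):
  gamma(0) [0.799296 - (-0.057408)(-0.071823)] = c_0 = 2
  gamma(0) * 0.795173 = 2
  gamma(0) = 2 / 0.795173 = 2.515177.
  gamma(1) = A gamma(0) = (-0.071823)(2.515177) = -0.180648.
  gamma(2) = phi_1 gamma(1) + phi_2 gamma(0) = (-0.104)(-0.180648) + (-0.448)(2.515177) = -1.108012.
Therefore gamma(2) = -1.1080 (to 4 decimal places).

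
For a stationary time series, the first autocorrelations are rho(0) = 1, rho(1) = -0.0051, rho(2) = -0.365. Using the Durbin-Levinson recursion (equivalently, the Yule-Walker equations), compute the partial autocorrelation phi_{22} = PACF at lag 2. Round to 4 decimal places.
\phi_{22} = -0.3650

The PACF at lag k is phi_{kk}, the last component of the solution
to the Yule-Walker system G_k phi = r_k where
  (G_k)_{ij} = rho(|i - j|), (r_k)_i = rho(i), i,j = 1..k.
Equivalently, Durbin-Levinson gives phi_{kk} iteratively:
  phi_{11} = rho(1)
  phi_{kk} = [rho(k) - sum_{j=1..k-1} phi_{k-1,j} rho(k-j)]
            / [1 - sum_{j=1..k-1} phi_{k-1,j} rho(j)],
  phi_{k,j} = phi_{k-1,j} - phi_{kk} phi_{k-1,k-j},  j = 1..k-1.
Step k = 1:
  phi_11 = rho(1) = -0.0051.
Step k = 2:
  phi_22 = [rho(2) - phi_11 rho(1)] / [1 - phi_11 rho(1)] = [-0.365 - (-0.0051)(-0.0051)] / [1 - (-0.0051)(-0.0051)]
         = -0.36502601 / 0.99997399 = -0.365.
Therefore phi_{22} = -0.3650.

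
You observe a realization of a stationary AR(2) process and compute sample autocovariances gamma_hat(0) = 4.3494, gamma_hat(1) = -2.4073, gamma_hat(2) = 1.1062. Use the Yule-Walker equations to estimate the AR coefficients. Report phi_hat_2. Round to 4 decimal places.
\hat\phi_{2} = -0.0750

The Yule-Walker equations for an AR(p) process read, in matrix form,
  Gamma_p phi = r_p,   with   (Gamma_p)_{ij} = gamma(|i - j|),
                       (r_p)_i = gamma(i),   i,j = 1..p.
Substitute the sample gammas (Toeplitz matrix and right-hand side of size 2):
  Gamma_p = [[4.3494, -2.4073], [-2.4073, 4.3494]]
  r_p     = [-2.4073, 1.1062]
Written out:
  4.3494 phi_1 - 2.4073 phi_2 = -2.4073
  -2.4073 phi_1 + 4.3494 phi_2 = 1.1062
Solve by Cramer's rule:
  det = gamma(0)^2 - gamma(1)^2 = (4.3494)^2 - (-2.4073)^2 = 18.91728036 - 5.79509329 = 13.12218707
  phi_hat_1 = [gamma(1) gamma(0) - gamma(1) gamma(2)] / det = [(-2.4073)(4.3494) - (-2.4073)(1.1062)] / 13.12218707 = -7.80735536 / 13.12218707 = -0.595
  phi_hat_2 = [gamma(0) gamma(2) - gamma(1)^2] / det = [(4.3494)(1.1062) - (-2.4073)^2] / 13.12218707 = -0.98378701 / 13.12218707 = -0.075
So phi_hat = [-0.5950, -0.0750].
Therefore phi_hat_2 = -0.0750.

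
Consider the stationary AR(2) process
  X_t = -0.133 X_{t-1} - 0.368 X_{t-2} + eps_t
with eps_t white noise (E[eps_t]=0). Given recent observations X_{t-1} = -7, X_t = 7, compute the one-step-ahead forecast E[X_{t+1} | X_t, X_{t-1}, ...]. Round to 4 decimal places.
E[X_{t+1} \mid \mathcal F_t] = 1.6450

For an AR(p) model X_t = c + sum_i phi_i X_{t-i} + eps_t, the
one-step-ahead conditional mean is
  E[X_{t+1} | X_t, ...] = c + sum_i phi_i X_{t+1-i}.
Substitute known values:
  E[X_{t+1} | ...] = (-0.133) * (7) + (-0.368) * (-7)
                   = 1.6450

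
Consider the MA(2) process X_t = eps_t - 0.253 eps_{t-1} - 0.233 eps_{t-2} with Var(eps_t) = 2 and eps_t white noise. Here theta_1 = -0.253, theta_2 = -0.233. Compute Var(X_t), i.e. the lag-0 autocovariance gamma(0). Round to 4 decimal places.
\gamma(0) = 2.2366

For an MA(q) process X_t = eps_t + sum_i theta_i eps_{t-i} with
Var(eps_t) = sigma^2, the variance is
  gamma(0) = sigma^2 * (1 + sum_i theta_i^2).
  sum_i theta_i^2 = (-0.253)^2 + (-0.233)^2 = 0.064009 + 0.054289 = 0.118298.
  gamma(0) = 2 * (1 + 0.118298) = 2 * 1.118298 = 2.236596, which rounds to 2.2366.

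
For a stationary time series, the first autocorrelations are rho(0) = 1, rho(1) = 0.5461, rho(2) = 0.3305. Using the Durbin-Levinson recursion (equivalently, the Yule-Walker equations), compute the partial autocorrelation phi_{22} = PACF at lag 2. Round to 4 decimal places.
\phi_{22} = 0.0460

The PACF at lag k is phi_{kk}, the last component of the solution
to the Yule-Walker system G_k phi = r_k where
  (G_k)_{ij} = rho(|i - j|), (r_k)_i = rho(i), i,j = 1..k.
Equivalently, Durbin-Levinson gives phi_{kk} iteratively:
  phi_{11} = rho(1)
  phi_{kk} = [rho(k) - sum_{j=1..k-1} phi_{k-1,j} rho(k-j)]
            / [1 - sum_{j=1..k-1} phi_{k-1,j} rho(j)],
  phi_{k,j} = phi_{k-1,j} - phi_{kk} phi_{k-1,k-j},  j = 1..k-1.
Step k = 1:
  phi_11 = rho(1) = 0.5461.
Step k = 2:
  phi_22 = [rho(2) - phi_11 rho(1)] / [1 - phi_11 rho(1)] = [0.3305 - (0.5461)(0.5461)] / [1 - (0.5461)(0.5461)]
         = 0.03227479 / 0.70177479 = 0.046.
Therefore phi_{22} = 0.0460.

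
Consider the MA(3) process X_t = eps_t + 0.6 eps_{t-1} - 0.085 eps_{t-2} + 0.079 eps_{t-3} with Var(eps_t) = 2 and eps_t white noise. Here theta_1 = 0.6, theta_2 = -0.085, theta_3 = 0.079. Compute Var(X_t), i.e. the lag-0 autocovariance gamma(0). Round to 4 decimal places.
\gamma(0) = 2.7469

For an MA(q) process X_t = eps_t + sum_i theta_i eps_{t-i} with
Var(eps_t) = sigma^2, the variance is
  gamma(0) = sigma^2 * (1 + sum_i theta_i^2).
  sum_i theta_i^2 = (0.6)^2 + (-0.085)^2 + (0.079)^2 = 0.36 + 0.007225 + 0.006241 = 0.373466.
  gamma(0) = 2 * (1 + 0.373466) = 2 * 1.373466 = 2.746932, which rounds to 2.7469.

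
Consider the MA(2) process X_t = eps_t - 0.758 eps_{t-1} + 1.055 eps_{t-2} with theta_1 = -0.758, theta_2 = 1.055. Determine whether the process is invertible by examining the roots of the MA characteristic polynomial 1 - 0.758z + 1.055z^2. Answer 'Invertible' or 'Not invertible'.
\text{Not invertible}

The MA(q) characteristic polynomial is P(z) = 1 - 0.758z + 1.055z^2.
Invertibility requires all roots to lie outside the unit circle, i.e. |z| > 1 for every root.
Set 1 + (-0.758) z + (1.055) z^2 = 0, i.e. a z^2 + b z + c = 0 with a = 1.055, b = -0.758, c = 1.
Discriminant D = b^2 - 4ac = (-0.758)^2 - 4*(1.055)*1 = 0.574564 - (4.22) = -3.645436.
D < 0, so the roots are the complex-conjugate pair z = (-b +/- i sqrt(-D)) / (2a) = 0.3592 +/- 0.9049i.
For a conjugate pair |z|^2 = z * conj(z) = (product of roots) = c/a = 1/(1.055) = 0.947867, so |z| = sqrt(0.947867) = 0.9736 for both roots.
Moduli of all roots: 0.9736, 0.9736.
All moduli strictly greater than 1? No.
Verdict: Not invertible.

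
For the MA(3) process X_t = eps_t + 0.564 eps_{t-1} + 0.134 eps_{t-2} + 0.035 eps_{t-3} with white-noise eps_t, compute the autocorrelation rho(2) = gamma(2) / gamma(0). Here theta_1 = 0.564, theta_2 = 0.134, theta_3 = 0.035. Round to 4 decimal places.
\rho(2) = 0.1150

For an MA(q) process with theta_0 = 1, the autocovariance is
  gamma(k) = sigma^2 * sum_{i=0..q-k} theta_i * theta_{i+k},
and rho(k) = gamma(k) / gamma(0). Sigma^2 cancels.
  numerator   = (1)*(0.134) + (0.564)*(0.035) = 0.15374.
  denominator = (1)^2 + (0.564)^2 + (0.134)^2 + (0.035)^2 = 1.337277.
  rho(2) = 0.15374 / 1.337277 = 0.1150.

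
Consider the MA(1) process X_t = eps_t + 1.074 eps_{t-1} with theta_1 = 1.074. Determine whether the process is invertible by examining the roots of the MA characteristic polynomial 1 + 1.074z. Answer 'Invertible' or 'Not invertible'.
\text{Not invertible}

The MA(q) characteristic polynomial is P(z) = 1 + 1.074z.
Invertibility requires all roots to lie outside the unit circle, i.e. |z| > 1 for every root.
This is linear in z: 1 + (1.074) z = 0  =>  z = -1/(1.074) = -0.931099,  |z| = 0.931099.
Moduli of all roots: 0.9311.
All moduli strictly greater than 1? No.
Verdict: Not invertible.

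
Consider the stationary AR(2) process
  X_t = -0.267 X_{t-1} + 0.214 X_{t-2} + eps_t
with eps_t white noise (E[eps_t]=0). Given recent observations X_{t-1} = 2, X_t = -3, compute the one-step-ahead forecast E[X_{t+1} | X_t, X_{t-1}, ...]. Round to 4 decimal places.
E[X_{t+1} \mid \mathcal F_t] = 1.2290

For an AR(p) model X_t = c + sum_i phi_i X_{t-i} + eps_t, the
one-step-ahead conditional mean is
  E[X_{t+1} | X_t, ...] = c + sum_i phi_i X_{t+1-i}.
Substitute known values:
  E[X_{t+1} | ...] = (-0.267) * (-3) + (0.214) * (2)
                   = 1.2290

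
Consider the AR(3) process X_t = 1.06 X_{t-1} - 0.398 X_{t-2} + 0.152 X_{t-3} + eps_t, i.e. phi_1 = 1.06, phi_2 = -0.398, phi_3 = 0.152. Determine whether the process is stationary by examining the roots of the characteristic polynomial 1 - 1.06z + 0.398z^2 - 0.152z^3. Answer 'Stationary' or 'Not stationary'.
\text{Stationary}

The AR(p) characteristic polynomial is P(z) = 1 - 1.06z + 0.398z^2 - 0.152z^3.
Stationarity requires all roots to lie outside the unit circle, i.e. |z| > 1 for every root.
Degree 3: look for a simple real root z0 first, then factor out (1 - z/z0) and solve the remaining quadratic.
Testing z0 = 1.25: P(1.25) = 1 + (-1.06)(1.25) + (0.398)(1.25)^2 + (-0.152)(1.25)^3
  = 1 + (-1.325) + (0.621875) + (-0.296875) = 0.  So z_0 = 1.25 is a root, |z_0| = 1.25.
Divide out the factor (1 - 0.8 z) = (1 - z/z0) (since 1/z0 = 0.8):
  P(z) = (1 - 0.8 z)(1 + (-0.26) z + (0.19) z^2)
  [check: z-coef -0.26 - (0.8) = -1.06; z^2-coef 0.19 - (0.8)(-0.26) = 0.398; z^3-coef -(0.8)(0.19) = -0.152.]
Remaining roots from the quadratic factor 1 + (-0.26) z + (0.19) z^2:
  Set 1 + (-0.26) z + (0.19) z^2 = 0, i.e. a z^2 + b z + c = 0 with a = 0.19, b = -0.26, c = 1.
  Discriminant D = b^2 - 4ac = (-0.26)^2 - 4*(0.19)*1 = 0.0676 - (0.76) = -0.6924.
  D < 0, so the roots are the complex-conjugate pair z = (-b +/- i sqrt(-D)) / (2a) = 0.6842 +/- 2.1898i.
  For a conjugate pair |z|^2 = z * conj(z) = (product of roots) = c/a = 1/(0.19) = 5.263158, so |z| = sqrt(5.263158) = 2.2942 for both roots.
Moduli of all roots: 1.2500, 2.2942, 2.2942.
All moduli strictly greater than 1? Yes.
Verdict: Stationary.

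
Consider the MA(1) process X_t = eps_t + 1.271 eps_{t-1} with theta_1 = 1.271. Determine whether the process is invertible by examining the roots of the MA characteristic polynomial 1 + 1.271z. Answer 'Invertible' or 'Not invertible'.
\text{Not invertible}

The MA(q) characteristic polynomial is P(z) = 1 + 1.271z.
Invertibility requires all roots to lie outside the unit circle, i.e. |z| > 1 for every root.
This is linear in z: 1 + (1.271) z = 0  =>  z = -1/(1.271) = -0.786782,  |z| = 0.786782.
Moduli of all roots: 0.7868.
All moduli strictly greater than 1? No.
Verdict: Not invertible.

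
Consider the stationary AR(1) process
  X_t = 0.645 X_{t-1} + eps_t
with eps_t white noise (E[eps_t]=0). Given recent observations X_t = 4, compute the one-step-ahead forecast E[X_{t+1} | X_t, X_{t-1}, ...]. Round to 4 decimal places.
E[X_{t+1} \mid \mathcal F_t] = 2.5800

For an AR(p) model X_t = c + sum_i phi_i X_{t-i} + eps_t, the
one-step-ahead conditional mean is
  E[X_{t+1} | X_t, ...] = c + sum_i phi_i X_{t+1-i}.
Substitute known values:
  E[X_{t+1} | ...] = (0.645) * (4)
                   = 2.5800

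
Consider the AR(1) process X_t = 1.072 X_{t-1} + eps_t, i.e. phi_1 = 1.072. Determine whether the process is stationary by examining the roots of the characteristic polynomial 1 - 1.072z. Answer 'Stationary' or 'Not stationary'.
\text{Not stationary}

The AR(p) characteristic polynomial is P(z) = 1 - 1.072z.
Stationarity requires all roots to lie outside the unit circle, i.e. |z| > 1 for every root.
This is linear in z: 1 + (-1.072) z = 0  =>  z = -1/(-1.072) = 0.932836,  |z| = 0.932836.
Moduli of all roots: 0.9328.
All moduli strictly greater than 1? No.
Verdict: Not stationary.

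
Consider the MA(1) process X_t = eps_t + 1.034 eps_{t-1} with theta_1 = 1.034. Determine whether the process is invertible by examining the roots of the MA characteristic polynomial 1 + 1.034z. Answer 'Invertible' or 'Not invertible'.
\text{Not invertible}

The MA(q) characteristic polynomial is P(z) = 1 + 1.034z.
Invertibility requires all roots to lie outside the unit circle, i.e. |z| > 1 for every root.
This is linear in z: 1 + (1.034) z = 0  =>  z = -1/(1.034) = -0.967118,  |z| = 0.967118.
Moduli of all roots: 0.9671.
All moduli strictly greater than 1? No.
Verdict: Not invertible.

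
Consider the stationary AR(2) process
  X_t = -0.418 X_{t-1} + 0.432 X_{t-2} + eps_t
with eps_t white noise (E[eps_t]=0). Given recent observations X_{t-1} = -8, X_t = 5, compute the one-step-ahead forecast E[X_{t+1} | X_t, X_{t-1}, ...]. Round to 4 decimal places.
E[X_{t+1} \mid \mathcal F_t] = -5.5460

For an AR(p) model X_t = c + sum_i phi_i X_{t-i} + eps_t, the
one-step-ahead conditional mean is
  E[X_{t+1} | X_t, ...] = c + sum_i phi_i X_{t+1-i}.
Substitute known values:
  E[X_{t+1} | ...] = (-0.418) * (5) + (0.432) * (-8)
                   = -5.5460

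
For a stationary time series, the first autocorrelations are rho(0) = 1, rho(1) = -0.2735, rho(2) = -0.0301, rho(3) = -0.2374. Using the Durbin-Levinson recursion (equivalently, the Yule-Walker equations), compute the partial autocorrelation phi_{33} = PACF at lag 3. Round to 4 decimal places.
\phi_{33} = -0.3039

The PACF at lag k is phi_{kk}, the last component of the solution
to the Yule-Walker system G_k phi = r_k where
  (G_k)_{ij} = rho(|i - j|), (r_k)_i = rho(i), i,j = 1..k.
Equivalently, Durbin-Levinson gives phi_{kk} iteratively:
  phi_{11} = rho(1)
  phi_{kk} = [rho(k) - sum_{j=1..k-1} phi_{k-1,j} rho(k-j)]
            / [1 - sum_{j=1..k-1} phi_{k-1,j} rho(j)],
  phi_{k,j} = phi_{k-1,j} - phi_{kk} phi_{k-1,k-j},  j = 1..k-1.
Step k = 1:
  phi_11 = rho(1) = -0.2735.
Step k = 2:
  phi_22 = [rho(2) - phi_11 rho(1)] / [1 - phi_11 rho(1)] = [-0.0301 - (-0.2735)(-0.2735)] / [1 - (-0.2735)(-0.2735)]
         = -0.10490225 / 0.92519775 = -0.113384.
  Update: phi_21 = phi_11 - phi_22 phi_11 = -0.2735 - (-0.113384)(-0.2735) = -0.30451.
Step k = 3:
  phi_33 = [rho(3) - phi_21 rho(2) - phi_22 rho(1)] / [1 - phi_21 rho(1) - phi_22 rho(2)]
    numerator   = -0.2374 - (-0.30451)(-0.0301) - (-0.113384)(-0.2735) = -0.27757618
    denominator = 1 - (-0.30451)(-0.2735) - (-0.113384)(-0.0301) = 0.91330356
  phi_33 = -0.27757618 / 0.91330356 = -0.3039.
Therefore phi_{33} = -0.3039.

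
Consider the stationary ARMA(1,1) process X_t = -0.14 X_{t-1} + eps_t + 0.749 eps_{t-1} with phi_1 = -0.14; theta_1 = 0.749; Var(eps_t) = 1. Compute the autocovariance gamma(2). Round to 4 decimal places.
\gamma(2) = -0.0778

Multiply the model equation by X_{t-k} and take expectations. With theta_0 = psi_0 = 1 and psi_j the MA(infinity) weights, this gives
  gamma(k) - sum_i phi_i gamma(k-i) = c_k,
  c_k = sigma^2 * sum_{j=k..q} theta_j psi_{j-k}   (c_k = 0 for k > q),
using gamma(-m) = gamma(m).
psi-weights needed (psi_j = theta_j + sum_i phi_i psi_{j-i}):
  psi_1 = theta_1 + phi_1 = 0.749 + (-0.14) = 0.609
Right-hand sides:
  c_0 = sigma^2 (1 + theta_1 psi_1) = 1 * (1 + (0.749)(0.609)) = 1 * 1.456141 = 1.456141
  c_1 = sigma^2 theta_1 = 1 * (0.749) = 0.749
  c_2 = 0
Equations for k = 0 and k = 1 (AR order 1):
  gamma(0) = phi_1 gamma(1) + c_0
  gamma(1) = phi_1 gamma(0) + c_1
Substituting the second into the first: gamma(0) (1 - phi_1^2) = c_0 + phi_1 c_1, so
  gamma(0) = (c_0 + phi_1 c_1) / (1 - phi_1^2) = (1.456141 + (-0.14)(0.749)) / (1 - (-0.14)^2) = 1.351281 / 0.9804 = 1.378296.
  gamma(1) = phi_1 gamma(0) + c_1 = (-0.14)(1.378296) + (0.749) = 0.556039.
For k = 2 (> q): gamma(2) = phi_1 gamma(1) = (-0.14)(0.556039) = -0.077845.
Therefore gamma(2) = -0.0778 (to 4 decimal places).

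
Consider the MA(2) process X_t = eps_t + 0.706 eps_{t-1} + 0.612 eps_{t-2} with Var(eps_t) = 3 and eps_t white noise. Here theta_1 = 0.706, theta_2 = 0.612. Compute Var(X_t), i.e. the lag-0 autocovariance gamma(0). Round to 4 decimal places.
\gamma(0) = 5.6189

For an MA(q) process X_t = eps_t + sum_i theta_i eps_{t-i} with
Var(eps_t) = sigma^2, the variance is
  gamma(0) = sigma^2 * (1 + sum_i theta_i^2).
  sum_i theta_i^2 = (0.706)^2 + (0.612)^2 = 0.498436 + 0.374544 = 0.87298.
  gamma(0) = 3 * (1 + 0.87298) = 3 * 1.87298 = 5.61894, which rounds to 5.6189.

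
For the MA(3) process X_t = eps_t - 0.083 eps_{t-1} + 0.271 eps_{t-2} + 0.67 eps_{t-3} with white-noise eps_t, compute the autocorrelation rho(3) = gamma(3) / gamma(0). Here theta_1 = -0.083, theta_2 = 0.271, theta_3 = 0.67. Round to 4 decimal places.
\rho(3) = 0.4381

For an MA(q) process with theta_0 = 1, the autocovariance is
  gamma(k) = sigma^2 * sum_{i=0..q-k} theta_i * theta_{i+k},
and rho(k) = gamma(k) / gamma(0). Sigma^2 cancels.
  numerator   = (1)*(0.67) = 0.67.
  denominator = (1)^2 + (-0.083)^2 + (0.271)^2 + (0.67)^2 = 1.52923.
  rho(3) = 0.67 / 1.52923 = 0.4381.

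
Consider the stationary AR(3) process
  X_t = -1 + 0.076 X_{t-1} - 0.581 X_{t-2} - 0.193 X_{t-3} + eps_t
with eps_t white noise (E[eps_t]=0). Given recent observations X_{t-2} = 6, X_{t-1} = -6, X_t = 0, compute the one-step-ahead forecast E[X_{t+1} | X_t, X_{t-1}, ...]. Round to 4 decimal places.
E[X_{t+1} \mid \mathcal F_t] = 1.3280

For an AR(p) model X_t = c + sum_i phi_i X_{t-i} + eps_t, the
one-step-ahead conditional mean is
  E[X_{t+1} | X_t, ...] = c + sum_i phi_i X_{t+1-i}.
Substitute known values:
  E[X_{t+1} | ...] = -1 + (0.076) * (0) + (-0.581) * (-6) + (-0.193) * (6)
                   = 1.3280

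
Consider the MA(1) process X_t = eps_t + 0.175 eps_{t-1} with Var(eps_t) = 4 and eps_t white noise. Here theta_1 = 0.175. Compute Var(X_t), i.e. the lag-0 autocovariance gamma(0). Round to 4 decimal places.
\gamma(0) = 4.1225

For an MA(q) process X_t = eps_t + sum_i theta_i eps_{t-i} with
Var(eps_t) = sigma^2, the variance is
  gamma(0) = sigma^2 * (1 + sum_i theta_i^2).
  sum_i theta_i^2 = (0.175)^2 = 0.030625.
  gamma(0) = 4 * (1 + 0.030625) = 4 * 1.030625 = 4.1225.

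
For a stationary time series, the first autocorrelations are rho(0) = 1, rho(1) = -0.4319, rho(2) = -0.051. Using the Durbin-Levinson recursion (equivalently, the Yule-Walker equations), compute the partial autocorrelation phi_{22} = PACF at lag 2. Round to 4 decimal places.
\phi_{22} = -0.2920

The PACF at lag k is phi_{kk}, the last component of the solution
to the Yule-Walker system G_k phi = r_k where
  (G_k)_{ij} = rho(|i - j|), (r_k)_i = rho(i), i,j = 1..k.
Equivalently, Durbin-Levinson gives phi_{kk} iteratively:
  phi_{11} = rho(1)
  phi_{kk} = [rho(k) - sum_{j=1..k-1} phi_{k-1,j} rho(k-j)]
            / [1 - sum_{j=1..k-1} phi_{k-1,j} rho(j)],
  phi_{k,j} = phi_{k-1,j} - phi_{kk} phi_{k-1,k-j},  j = 1..k-1.
Step k = 1:
  phi_11 = rho(1) = -0.4319.
Step k = 2:
  phi_22 = [rho(2) - phi_11 rho(1)] / [1 - phi_11 rho(1)] = [-0.051 - (-0.4319)(-0.4319)] / [1 - (-0.4319)(-0.4319)]
         = -0.23753761 / 0.81346239 = -0.292.
Therefore phi_{22} = -0.2920.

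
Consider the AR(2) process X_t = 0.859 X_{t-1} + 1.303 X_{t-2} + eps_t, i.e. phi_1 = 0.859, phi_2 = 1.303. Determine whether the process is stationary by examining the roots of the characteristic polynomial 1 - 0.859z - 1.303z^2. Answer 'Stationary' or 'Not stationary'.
\text{Not stationary}

The AR(p) characteristic polynomial is P(z) = 1 - 0.859z - 1.303z^2.
Stationarity requires all roots to lie outside the unit circle, i.e. |z| > 1 for every root.
Set 1 + (-0.859) z + (-1.303) z^2 = 0, i.e. a z^2 + b z + c = 0 with a = -1.303, b = -0.859, c = 1.
Discriminant D = b^2 - 4ac = (-0.859)^2 - 4*(-1.303)*1 = 0.737881 - (-5.212) = 5.949881.
D >= 0, so the roots are real: z = (-b +/- sqrt(D)) / (2a) = (0.859 +/- 2.439238) / (-2.606).
  z_1 = (0.859 + 2.439238) / (-2.606) = -1.2656,   |z_1| = 1.2656.
  z_2 = (0.859 - 2.439238) / (-2.606) = 0.6064,   |z_2| = 0.6064.
Moduli of all roots: 1.2656, 0.6064.
All moduli strictly greater than 1? No.
Verdict: Not stationary.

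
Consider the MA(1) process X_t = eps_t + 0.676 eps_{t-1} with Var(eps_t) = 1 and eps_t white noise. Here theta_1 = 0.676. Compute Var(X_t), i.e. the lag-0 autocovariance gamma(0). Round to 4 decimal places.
\gamma(0) = 1.4570

For an MA(q) process X_t = eps_t + sum_i theta_i eps_{t-i} with
Var(eps_t) = sigma^2, the variance is
  gamma(0) = sigma^2 * (1 + sum_i theta_i^2).
  sum_i theta_i^2 = (0.676)^2 = 0.456976.
  gamma(0) = 1 * (1 + 0.456976) = 1 * 1.456976 = 1.456976, which rounds to 1.4570.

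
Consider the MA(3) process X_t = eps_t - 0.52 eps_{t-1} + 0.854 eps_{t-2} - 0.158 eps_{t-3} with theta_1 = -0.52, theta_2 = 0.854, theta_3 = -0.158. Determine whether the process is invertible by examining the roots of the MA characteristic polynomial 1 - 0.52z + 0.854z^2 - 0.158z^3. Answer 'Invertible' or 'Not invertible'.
\text{Invertible}

The MA(q) characteristic polynomial is P(z) = 1 - 0.52z + 0.854z^2 - 0.158z^3.
Invertibility requires all roots to lie outside the unit circle, i.e. |z| > 1 for every root.
Degree 3: look for a simple real root z0 first, then factor out (1 - z/z0) and solve the remaining quadratic.
Testing z0 = 5: P(5) = 1 + (-0.52)(5) + (0.854)(5)^2 + (-0.158)(5)^3
  = 1 + (-2.6) + (21.35) + (-19.75) = 0.  So z_0 = 5 is a root, |z_0| = 5.
Divide out the factor (1 - 0.2 z) = (1 - z/z0) (since 1/z0 = 0.2):
  P(z) = (1 - 0.2 z)(1 + (-0.32) z + (0.79) z^2)
  [check: z-coef -0.32 - (0.2) = -0.52; z^2-coef 0.79 - (0.2)(-0.32) = 0.854; z^3-coef -(0.2)(0.79) = -0.158.]
Remaining roots from the quadratic factor 1 + (-0.32) z + (0.79) z^2:
  Set 1 + (-0.32) z + (0.79) z^2 = 0, i.e. a z^2 + b z + c = 0 with a = 0.79, b = -0.32, c = 1.
  Discriminant D = b^2 - 4ac = (-0.32)^2 - 4*(0.79)*1 = 0.1024 - (3.16) = -3.0576.
  D < 0, so the roots are the complex-conjugate pair z = (-b +/- i sqrt(-D)) / (2a) = 0.2025 +/- 1.1067i.
  For a conjugate pair |z|^2 = z * conj(z) = (product of roots) = c/a = 1/(0.79) = 1.265823, so |z| = sqrt(1.265823) = 1.1251 for both roots.
Moduli of all roots: 5.0000, 1.1251, 1.1251.
All moduli strictly greater than 1? Yes.
Verdict: Invertible.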